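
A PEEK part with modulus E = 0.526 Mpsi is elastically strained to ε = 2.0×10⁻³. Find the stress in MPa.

7.25 MPa

E = 0.526 Mpsi = 3.627 GPa.
σ = E·ε = 3627 MPa × 2.0×10⁻³ = 7.25 MPa.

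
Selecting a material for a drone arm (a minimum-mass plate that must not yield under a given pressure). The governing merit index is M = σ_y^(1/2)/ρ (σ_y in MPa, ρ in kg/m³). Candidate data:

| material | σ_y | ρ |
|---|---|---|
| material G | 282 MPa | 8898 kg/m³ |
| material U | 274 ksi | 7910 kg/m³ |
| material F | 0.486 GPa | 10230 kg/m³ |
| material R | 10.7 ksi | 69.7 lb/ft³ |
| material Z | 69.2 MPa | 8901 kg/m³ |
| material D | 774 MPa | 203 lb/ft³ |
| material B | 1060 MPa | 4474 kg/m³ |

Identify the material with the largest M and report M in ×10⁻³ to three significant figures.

material D, M = 8.56×10⁻³

After converting to SI:
  material G: σ_y = 282.0 MPa, ρ = 8898 kg/m³
  material U: σ_y = 1889 MPa, ρ = 7910 kg/m³
  material F: σ_y = 486.0 MPa, ρ = 10230 kg/m³
  material R: σ_y = 73.77 MPa, ρ = 1116 kg/m³
  material Z: σ_y = 69.20 MPa, ρ = 8901 kg/m³
  material D: σ_y = 774.0 MPa, ρ = 3252 kg/m³
  material B: σ_y = 1060 MPa, ρ = 4474 kg/m³
  material D: M = 8.56×10⁻³
  material R: M = 7.69×10⁻³
  material B: M = 7.28×10⁻³
  material U: M = 5.49×10⁻³
  material F: M = 2.15×10⁻³
  material G: M = 1.89×10⁻³
  material Z: M = 0.935×10⁻³
The maximum is for material D.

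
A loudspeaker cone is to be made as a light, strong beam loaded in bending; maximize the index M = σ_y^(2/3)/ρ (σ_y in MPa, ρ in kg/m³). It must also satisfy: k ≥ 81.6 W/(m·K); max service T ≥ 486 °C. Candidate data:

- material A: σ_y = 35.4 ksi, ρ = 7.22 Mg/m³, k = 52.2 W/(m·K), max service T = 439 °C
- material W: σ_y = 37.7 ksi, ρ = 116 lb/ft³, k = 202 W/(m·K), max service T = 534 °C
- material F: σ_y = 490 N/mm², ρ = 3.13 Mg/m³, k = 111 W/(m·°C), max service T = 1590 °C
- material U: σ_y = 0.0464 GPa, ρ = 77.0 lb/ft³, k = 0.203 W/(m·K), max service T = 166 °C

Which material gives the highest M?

material W

Screen on constraints: k ≥ 81.6 W/(m·K); max service T ≥ 486 °C. Survivors: material W, material F.
Convert each candidate to consistent units, then evaluate M:
  material W: σ_y = 259.9 MPa, ρ = 1858 kg/m³
  material F: σ_y = 490.0 MPa, ρ = 3130 kg/m³
  material W: M = 21.9×10⁻³
  material F: M = 19.9×10⁻³
Highest index: material W.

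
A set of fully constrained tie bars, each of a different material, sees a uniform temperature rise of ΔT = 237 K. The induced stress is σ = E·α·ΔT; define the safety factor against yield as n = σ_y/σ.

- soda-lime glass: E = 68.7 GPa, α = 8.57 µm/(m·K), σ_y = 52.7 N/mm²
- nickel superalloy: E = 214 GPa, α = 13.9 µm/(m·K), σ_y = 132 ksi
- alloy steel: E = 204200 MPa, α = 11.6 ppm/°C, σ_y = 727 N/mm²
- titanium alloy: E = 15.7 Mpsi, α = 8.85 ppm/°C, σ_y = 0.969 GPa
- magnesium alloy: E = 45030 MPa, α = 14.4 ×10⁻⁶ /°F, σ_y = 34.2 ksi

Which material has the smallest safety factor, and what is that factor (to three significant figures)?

Converting E to GPa, α to ×10⁻⁶/K, σ_y to MPa, then σ and n for each:
  soda-lime glass: E = 68.70, α = 8.57, σ_y = 52.70 → σ = 140 MPa, n = 0.378
  nickel superalloy: E = 214.0, α = 13.9, σ_y = 910.1 → σ = 705 MPa, n = 1.29
  alloy steel: E = 204.2, α = 11.6, σ_y = 727.0 → σ = 561 MPa, n = 1.30
  titanium alloy: E = 108.2, α = 8.85, σ_y = 969.0 → σ = 227 MPa, n = 4.27
  magnesium alloy: E = 45.03, α = 25.9, σ_y = 235.8 → σ = 277 MPa, n = 0.852
The minimum is soda-lime glass at n = 0.378.

soda-lime glass, n = 0.378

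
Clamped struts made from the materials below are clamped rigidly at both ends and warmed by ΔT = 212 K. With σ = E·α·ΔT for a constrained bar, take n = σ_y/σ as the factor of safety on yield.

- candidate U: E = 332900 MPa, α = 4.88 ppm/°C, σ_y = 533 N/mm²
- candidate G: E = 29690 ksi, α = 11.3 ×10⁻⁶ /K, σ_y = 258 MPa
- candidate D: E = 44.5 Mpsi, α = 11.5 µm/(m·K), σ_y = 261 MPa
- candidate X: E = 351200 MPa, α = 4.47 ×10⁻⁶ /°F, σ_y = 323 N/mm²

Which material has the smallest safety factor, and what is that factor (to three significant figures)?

Converting E to GPa, α to ×10⁻⁶/K, σ_y to MPa, then σ and n for each:
  candidate U: E = 332.9, α = 4.88, σ_y = 533.0 → σ = 344 MPa, n = 1.55
  candidate G: E = 204.7, α = 11.3, σ_y = 258.0 → σ = 490 MPa, n = 0.526
  candidate D: E = 306.8, α = 11.5, σ_y = 261.0 → σ = 748 MPa, n = 0.349
  candidate X: E = 351.2, α = 8.05, σ_y = 323.0 → σ = 599 MPa, n = 0.539
Candidate D has the lowest safety factor, n = 0.349.

candidate D, n = 0.349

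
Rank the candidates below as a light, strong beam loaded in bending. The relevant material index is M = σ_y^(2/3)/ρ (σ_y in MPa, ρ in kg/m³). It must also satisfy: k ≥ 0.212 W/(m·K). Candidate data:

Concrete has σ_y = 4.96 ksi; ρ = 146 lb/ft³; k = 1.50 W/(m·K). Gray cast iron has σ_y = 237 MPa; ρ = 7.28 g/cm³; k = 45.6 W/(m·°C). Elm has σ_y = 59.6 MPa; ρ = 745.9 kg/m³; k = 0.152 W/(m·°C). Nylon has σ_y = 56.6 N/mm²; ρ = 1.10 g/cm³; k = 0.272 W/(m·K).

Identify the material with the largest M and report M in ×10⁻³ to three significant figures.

nylon, M = 13.4×10⁻³

Screen on constraints: k ≥ 0.212 W/(m·K). Survivors: concrete, gray cast iron, nylon.
Convert each candidate to consistent units, then evaluate M:
  concrete: σ_y = 34.20 MPa, ρ = 2339 kg/m³
  gray cast iron: σ_y = 237.0 MPa, ρ = 7280 kg/m³
  nylon: σ_y = 56.60 MPa, ρ = 1100 kg/m³
  nylon: M = 13.4×10⁻³
  gray cast iron: M = 5.26×10⁻³
  concrete: M = 4.50×10⁻³
Nylon ranks first.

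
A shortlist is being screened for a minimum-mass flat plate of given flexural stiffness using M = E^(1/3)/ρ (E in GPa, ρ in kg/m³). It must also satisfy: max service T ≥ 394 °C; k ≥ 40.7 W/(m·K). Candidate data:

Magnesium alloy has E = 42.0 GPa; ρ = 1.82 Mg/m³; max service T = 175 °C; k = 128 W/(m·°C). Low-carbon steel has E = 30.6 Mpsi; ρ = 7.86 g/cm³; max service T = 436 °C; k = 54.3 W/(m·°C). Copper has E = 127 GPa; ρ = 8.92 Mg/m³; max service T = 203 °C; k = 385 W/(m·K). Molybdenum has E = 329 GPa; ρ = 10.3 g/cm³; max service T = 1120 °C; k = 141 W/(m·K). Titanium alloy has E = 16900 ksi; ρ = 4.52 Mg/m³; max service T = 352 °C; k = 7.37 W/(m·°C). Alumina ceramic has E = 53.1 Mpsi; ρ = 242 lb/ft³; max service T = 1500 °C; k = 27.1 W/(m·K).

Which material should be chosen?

low-carbon steel

Screen on constraints: max service T ≥ 394 °C; k ≥ 40.7 W/(m·K). Survivors: low-carbon steel, molybdenum.
After converting to SI:
  low-carbon steel: E = 211.0 GPa, ρ = 7860 kg/m³
  molybdenum: E = 329.0 GPa, ρ = 10300 kg/m³
  low-carbon steel: M = 0.757×10⁻³
  molybdenum: M = 0.670×10⁻³
The maximum is for low-carbon steel.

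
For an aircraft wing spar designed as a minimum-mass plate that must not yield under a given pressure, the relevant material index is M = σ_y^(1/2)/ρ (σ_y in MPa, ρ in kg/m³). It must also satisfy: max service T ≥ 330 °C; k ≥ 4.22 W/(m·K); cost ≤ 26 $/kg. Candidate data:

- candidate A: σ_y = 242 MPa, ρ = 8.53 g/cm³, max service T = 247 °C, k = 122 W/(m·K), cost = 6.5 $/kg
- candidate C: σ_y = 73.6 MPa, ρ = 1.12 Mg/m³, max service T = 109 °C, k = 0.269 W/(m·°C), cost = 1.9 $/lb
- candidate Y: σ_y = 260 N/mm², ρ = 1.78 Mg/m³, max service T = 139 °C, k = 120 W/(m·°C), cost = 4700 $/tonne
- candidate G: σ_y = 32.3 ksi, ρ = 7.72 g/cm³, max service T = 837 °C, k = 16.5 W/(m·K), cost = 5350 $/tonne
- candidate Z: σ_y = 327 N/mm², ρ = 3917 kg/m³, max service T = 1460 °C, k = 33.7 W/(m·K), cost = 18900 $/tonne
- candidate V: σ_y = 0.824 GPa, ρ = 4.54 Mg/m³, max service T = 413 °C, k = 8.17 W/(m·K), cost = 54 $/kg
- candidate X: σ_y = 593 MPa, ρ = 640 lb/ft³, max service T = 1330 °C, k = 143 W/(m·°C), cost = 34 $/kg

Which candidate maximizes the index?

Screen on constraints: max service T ≥ 330 °C; k ≥ 4.22 W/(m·K); cost ≤ 26 $/kg. Survivors: candidate G, candidate Z.
Convert each candidate to consistent units, then evaluate M:
  candidate G: σ_y = 222.7 MPa, ρ = 7720 kg/m³
  candidate Z: σ_y = 327.0 MPa, ρ = 3917 kg/m³
  candidate Z: M = 4.62×10⁻³
  candidate G: M = 1.93×10⁻³
Candidate Z has the largest M.

candidate Z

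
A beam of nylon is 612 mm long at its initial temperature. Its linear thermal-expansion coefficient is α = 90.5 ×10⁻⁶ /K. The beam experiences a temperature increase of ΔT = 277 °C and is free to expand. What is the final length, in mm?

ΔL = α·L₀·ΔT = 90.5×10⁻⁶ × 612 mm × 277.0 K = 15.3 mm.
L = L₀ + ΔL = 612 + 15.3 = 627.34 mm.

627.34 mm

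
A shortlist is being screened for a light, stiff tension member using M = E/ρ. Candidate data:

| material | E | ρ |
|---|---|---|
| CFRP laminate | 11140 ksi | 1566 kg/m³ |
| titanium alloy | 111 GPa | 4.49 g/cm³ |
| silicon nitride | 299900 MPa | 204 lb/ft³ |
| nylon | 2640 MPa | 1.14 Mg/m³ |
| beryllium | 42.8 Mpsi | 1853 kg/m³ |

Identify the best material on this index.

beryllium

Normalizing units and computing the index:
  CFRP laminate: E = 76.81 GPa, ρ = 1566 kg/m³
  titanium alloy: E = 111.0 GPa, ρ = 4490 kg/m³
  silicon nitride: E = 299.9 GPa, ρ = 3268 kg/m³
  nylon: E = 2.640 GPa, ρ = 1140 kg/m³
  beryllium: E = 295.1 GPa, ρ = 1853 kg/m³
  beryllium: M = 159 MN·m/kg
  silicon nitride: M = 91.8 MN·m/kg
  CFRP laminate: M = 49.0 MN·m/kg
  titanium alloy: M = 24.7 MN·m/kg
  nylon: M = 2.32 MN·m/kg
The maximum is for beryllium.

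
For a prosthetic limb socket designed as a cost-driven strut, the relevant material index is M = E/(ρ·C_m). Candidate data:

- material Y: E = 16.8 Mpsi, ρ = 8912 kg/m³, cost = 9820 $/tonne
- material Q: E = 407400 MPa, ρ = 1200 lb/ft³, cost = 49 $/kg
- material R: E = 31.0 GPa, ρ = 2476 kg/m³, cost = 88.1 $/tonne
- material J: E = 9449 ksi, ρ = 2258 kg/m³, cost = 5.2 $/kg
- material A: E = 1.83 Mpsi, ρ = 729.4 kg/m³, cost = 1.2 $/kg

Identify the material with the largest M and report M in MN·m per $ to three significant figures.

Putting every candidate on a common basis:
  material Y: E = 115.8 GPa, ρ = 8912 kg/m³, cost = 9.820 $/kg
  material Q: E = 407.4 GPa, ρ = 19220 kg/m³, cost = 49.00 $/kg
  material R: E = 31.00 GPa, ρ = 2476 kg/m³, cost = 0.08810 $/kg
  material J: E = 65.15 GPa, ρ = 2258 kg/m³, cost = 5.200 $/kg
  material A: E = 12.62 GPa, ρ = 729.4 kg/m³, cost = 1.200 $/kg
  material R: M = 142 MN·m per $
  material A: M = 14.4 MN·m per $
  material J: M = 5.55 MN·m per $
  material Y: M = 1.32 MN·m per $
  material Q: M = 0.433 MN·m per $
The maximum is for material R.

material R, M = 142 MN·m per $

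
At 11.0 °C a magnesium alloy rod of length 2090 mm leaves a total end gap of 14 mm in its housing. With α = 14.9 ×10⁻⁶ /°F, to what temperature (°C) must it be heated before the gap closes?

261 °C

α = 14.9×10⁻⁶/°F × 9/5 = 26.8×10⁻⁶/K.
α·L₀·ΔT = 14.0 mm ⇒ ΔT = 14.0 / (26.8×10⁻⁶ × 2090.0) = 249.8 K.
T = 11.0 + 249.8 = 260.8 °C.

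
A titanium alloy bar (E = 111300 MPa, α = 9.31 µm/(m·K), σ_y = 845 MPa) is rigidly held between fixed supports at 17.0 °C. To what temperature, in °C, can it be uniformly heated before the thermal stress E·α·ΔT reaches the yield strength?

E = 111300 MPa = 111.3 GPa.
E·α·ΔT = 845.0 MPa ⇒ ΔT = 845.0 / (111.3×10³ × 9.31×10⁻⁶) = 815.5 K.
T = 17.0 + 815.5 = 832.5 °C.

832 °C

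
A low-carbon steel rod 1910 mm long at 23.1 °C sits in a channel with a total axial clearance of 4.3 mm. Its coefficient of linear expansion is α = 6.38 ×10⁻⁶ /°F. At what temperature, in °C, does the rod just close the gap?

219 °C

α = 6.38×10⁻⁶/°F × 9/5 = 11.5×10⁻⁶/K.
α·L₀·ΔT = 4.3 mm ⇒ ΔT = 4.3 / (11.5×10⁻⁶ × 1910.0) = 196.0 K.
T = 23.1 + 196.0 = 219.1 °C.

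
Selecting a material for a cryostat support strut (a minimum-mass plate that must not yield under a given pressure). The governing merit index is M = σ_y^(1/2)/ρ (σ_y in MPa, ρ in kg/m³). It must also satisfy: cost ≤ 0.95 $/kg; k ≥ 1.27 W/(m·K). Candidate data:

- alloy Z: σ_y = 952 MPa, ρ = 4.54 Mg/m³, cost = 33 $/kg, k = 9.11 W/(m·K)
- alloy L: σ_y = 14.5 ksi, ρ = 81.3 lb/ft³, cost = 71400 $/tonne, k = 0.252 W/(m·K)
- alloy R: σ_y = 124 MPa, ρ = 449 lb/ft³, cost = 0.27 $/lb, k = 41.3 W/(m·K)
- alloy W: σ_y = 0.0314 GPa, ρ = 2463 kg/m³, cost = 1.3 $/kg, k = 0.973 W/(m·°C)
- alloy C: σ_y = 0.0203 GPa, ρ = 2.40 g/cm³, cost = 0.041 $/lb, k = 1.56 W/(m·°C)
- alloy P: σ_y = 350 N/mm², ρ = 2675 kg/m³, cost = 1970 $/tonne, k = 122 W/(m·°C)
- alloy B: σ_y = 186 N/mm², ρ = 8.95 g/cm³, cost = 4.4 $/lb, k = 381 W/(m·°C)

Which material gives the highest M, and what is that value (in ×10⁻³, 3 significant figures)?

Screen on constraints: cost ≤ 0.95 $/kg; k ≥ 1.27 W/(m·K). Survivors: alloy R, alloy C.
Convert each candidate to consistent units, then evaluate M:
  alloy R: σ_y = 124.0 MPa, ρ = 7192 kg/m³
  alloy C: σ_y = 20.30 MPa, ρ = 2400 kg/m³
  alloy C: M = 1.88×10⁻³
  alloy R: M = 1.55×10⁻³
Highest index: alloy C.

alloy C, M = 1.88×10⁻³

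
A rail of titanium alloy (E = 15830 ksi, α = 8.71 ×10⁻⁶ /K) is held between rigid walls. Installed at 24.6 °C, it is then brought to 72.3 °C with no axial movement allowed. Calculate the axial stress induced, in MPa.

45.3 MPa

E = 15830 ksi = 109.1 GPa.
ΔT = 47.70 K. Constrained thermal stress σ = E·α·ΔT = 109.1×10³ MPa × 8.71×10⁻⁶ × 47.70 = 45.3 MPa (compressive).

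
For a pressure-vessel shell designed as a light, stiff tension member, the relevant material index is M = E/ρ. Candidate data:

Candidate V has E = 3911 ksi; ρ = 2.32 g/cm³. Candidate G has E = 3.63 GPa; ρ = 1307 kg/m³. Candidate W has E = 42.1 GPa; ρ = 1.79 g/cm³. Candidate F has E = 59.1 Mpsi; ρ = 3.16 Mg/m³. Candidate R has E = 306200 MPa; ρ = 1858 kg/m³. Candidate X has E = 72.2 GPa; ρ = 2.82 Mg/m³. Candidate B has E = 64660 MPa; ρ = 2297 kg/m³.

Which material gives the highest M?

candidate R

After converting to SI:
  candidate V: E = 26.97 GPa, ρ = 2320 kg/m³
  candidate G: E = 3.630 GPa, ρ = 1307 kg/m³
  candidate W: E = 42.10 GPa, ρ = 1790 kg/m³
  candidate F: E = 407.5 GPa, ρ = 3160 kg/m³
  candidate R: E = 306.2 GPa, ρ = 1858 kg/m³
  candidate X: E = 72.20 GPa, ρ = 2820 kg/m³
  candidate B: E = 64.66 GPa, ρ = 2297 kg/m³
  candidate R: M = 165 MN·m/kg
  candidate F: M = 129 MN·m/kg
  candidate B: M = 28.1 MN·m/kg
  candidate X: M = 25.6 MN·m/kg
  candidate W: M = 23.5 MN·m/kg
  candidate V: M = 11.6 MN·m/kg
  candidate G: M = 2.78 MN·m/kg
Candidate R has the largest M.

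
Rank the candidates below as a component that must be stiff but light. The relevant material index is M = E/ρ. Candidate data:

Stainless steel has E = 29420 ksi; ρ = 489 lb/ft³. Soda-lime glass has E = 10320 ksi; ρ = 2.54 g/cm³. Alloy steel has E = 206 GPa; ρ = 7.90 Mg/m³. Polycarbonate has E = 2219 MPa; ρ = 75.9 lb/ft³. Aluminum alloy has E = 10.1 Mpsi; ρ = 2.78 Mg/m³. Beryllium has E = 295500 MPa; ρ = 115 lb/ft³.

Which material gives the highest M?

After converting to SI:
  stainless steel: E = 202.8 GPa, ρ = 7833 kg/m³
  soda-lime glass: E = 71.15 GPa, ρ = 2540 kg/m³
  alloy steel: E = 206.0 GPa, ρ = 7900 kg/m³
  polycarbonate: E = 2.219 GPa, ρ = 1216 kg/m³
  aluminum alloy: E = 69.64 GPa, ρ = 2780 kg/m³
  beryllium: E = 295.5 GPa, ρ = 1842 kg/m³
  beryllium: M = 160 MN·m/kg
  soda-lime glass: M = 28.0 MN·m/kg
  alloy steel: M = 26.1 MN·m/kg
  stainless steel: M = 25.9 MN·m/kg
  aluminum alloy: M = 25.0 MN·m/kg
  polycarbonate: M = 1.83 MN·m/kg
Highest index: beryllium.

beryllium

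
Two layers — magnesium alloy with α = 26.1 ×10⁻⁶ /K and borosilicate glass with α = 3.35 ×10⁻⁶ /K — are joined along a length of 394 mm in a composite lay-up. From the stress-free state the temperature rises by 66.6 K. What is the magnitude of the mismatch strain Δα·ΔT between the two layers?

Δα = |26.1 − 3.35|×10⁻⁶/K = 22.8×10⁻⁶/K.
Mismatch strain = Δα·ΔT = 22.8×10⁻⁶ × 66.6 = 1.52×10⁻³.

1.52×10⁻³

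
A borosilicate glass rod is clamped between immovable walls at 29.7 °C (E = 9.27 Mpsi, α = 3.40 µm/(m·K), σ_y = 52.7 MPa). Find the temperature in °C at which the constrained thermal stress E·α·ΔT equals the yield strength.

272 °C

E = 9.27 Mpsi = 63.91 GPa.
E·α·ΔT = 52.70 MPa ⇒ ΔT = 52.70 / (63.91×10³ × 3.40×10⁻⁶) = 242.5 K.
T = 29.7 + 242.5 = 272.2 °C.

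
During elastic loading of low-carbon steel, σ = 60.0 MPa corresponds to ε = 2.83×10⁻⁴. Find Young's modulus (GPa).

E = σ/ε = 60.0 MPa / 2.83×10⁻⁴ = 212000 MPa = 212 GPa.

212 GPa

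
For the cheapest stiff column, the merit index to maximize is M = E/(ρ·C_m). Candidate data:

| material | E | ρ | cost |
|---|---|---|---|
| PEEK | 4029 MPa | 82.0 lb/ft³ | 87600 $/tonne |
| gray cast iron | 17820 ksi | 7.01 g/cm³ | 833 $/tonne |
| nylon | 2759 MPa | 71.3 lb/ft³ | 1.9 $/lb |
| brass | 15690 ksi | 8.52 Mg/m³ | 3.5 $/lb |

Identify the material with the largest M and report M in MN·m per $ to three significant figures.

gray cast iron, M = 21.0 MN·m per $

Convert each candidate to consistent units, then evaluate M:
  PEEK: E = 4.029 GPa, ρ = 1314 kg/m³, cost = 87.60 $/kg
  gray cast iron: E = 122.9 GPa, ρ = 7010 kg/m³, cost = 0.8330 $/kg
  nylon: E = 2.759 GPa, ρ = 1142 kg/m³, cost = 4.189 $/kg
  brass: E = 108.2 GPa, ρ = 8520 kg/m³, cost = 7.716 $/kg
  gray cast iron: M = 21.0 MN·m per $
  brass: M = 1.65 MN·m per $
  nylon: M = 0.577 MN·m per $
  PEEK: M = 0.0350 MN·m per $
Gray cast iron ranks first.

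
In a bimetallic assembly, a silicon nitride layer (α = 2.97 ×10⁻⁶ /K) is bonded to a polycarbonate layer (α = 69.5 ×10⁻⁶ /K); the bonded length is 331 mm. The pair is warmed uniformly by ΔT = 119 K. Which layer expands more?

polycarbonate

α(silicon nitride) = 2.97×10⁻⁶/K vs α(polycarbonate) = 69.5×10⁻⁶/K.
Higher α expands more for the same ΔT: polycarbonate.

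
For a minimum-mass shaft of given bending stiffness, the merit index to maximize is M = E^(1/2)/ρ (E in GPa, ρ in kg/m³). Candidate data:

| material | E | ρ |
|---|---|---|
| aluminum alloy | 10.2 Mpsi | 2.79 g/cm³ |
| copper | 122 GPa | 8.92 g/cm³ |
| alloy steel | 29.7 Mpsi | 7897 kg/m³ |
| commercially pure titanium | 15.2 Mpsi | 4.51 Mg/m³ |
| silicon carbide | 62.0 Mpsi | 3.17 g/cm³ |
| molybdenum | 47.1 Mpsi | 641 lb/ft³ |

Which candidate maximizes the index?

In SI units:
  aluminum alloy: E = 70.33 GPa, ρ = 2790 kg/m³
  copper: E = 122.0 GPa, ρ = 8920 kg/m³
  alloy steel: E = 204.8 GPa, ρ = 7897 kg/m³
  commercially pure titanium: E = 104.8 GPa, ρ = 4510 kg/m³
  silicon carbide: E = 427.5 GPa, ρ = 3170 kg/m³
  molybdenum: E = 324.7 GPa, ρ = 10270 kg/m³
  silicon carbide: M = 6.52×10⁻³
  aluminum alloy: M = 3.01×10⁻³
  commercially pure titanium: M = 2.27×10⁻³
  alloy steel: M = 1.81×10⁻³
  molybdenum: M = 1.76×10⁻³
  copper: M = 1.24×10⁻³
Highest index: silicon carbide.

silicon carbide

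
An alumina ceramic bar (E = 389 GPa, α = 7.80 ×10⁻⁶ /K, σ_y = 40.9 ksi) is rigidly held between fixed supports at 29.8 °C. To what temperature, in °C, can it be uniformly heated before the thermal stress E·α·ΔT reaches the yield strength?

123 °C

σ_y = 40.9 ksi = 282.0 MPa.
E·α·ΔT = 282.0 MPa ⇒ ΔT = 282.0 / (389.0×10³ × 7.80×10⁻⁶) = 92.94 K.
T = 29.8 + 92.94 = 122.7 °C.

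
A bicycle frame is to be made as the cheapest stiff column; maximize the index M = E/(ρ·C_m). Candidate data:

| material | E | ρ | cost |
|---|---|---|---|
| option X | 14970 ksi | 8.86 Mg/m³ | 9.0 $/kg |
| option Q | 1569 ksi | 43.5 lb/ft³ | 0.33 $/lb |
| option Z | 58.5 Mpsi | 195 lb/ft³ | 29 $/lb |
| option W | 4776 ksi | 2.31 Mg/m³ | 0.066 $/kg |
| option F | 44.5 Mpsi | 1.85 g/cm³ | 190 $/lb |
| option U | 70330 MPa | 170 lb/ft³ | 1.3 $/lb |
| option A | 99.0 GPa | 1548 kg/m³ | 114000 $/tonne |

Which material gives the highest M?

option W

Putting every candidate on a common basis:
  option X: E = 103.2 GPa, ρ = 8860 kg/m³, cost = 9.000 $/kg
  option Q: E = 10.82 GPa, ρ = 696.8 kg/m³, cost = 0.7275 $/kg
  option Z: E = 403.3 GPa, ρ = 3124 kg/m³, cost = 63.93 $/kg
  option W: E = 32.93 GPa, ρ = 2310 kg/m³, cost = 0.06600 $/kg
  option F: E = 306.8 GPa, ρ = 1850 kg/m³, cost = 418.9 $/kg
  option U: E = 70.33 GPa, ρ = 2723 kg/m³, cost = 2.866 $/kg
  option A: E = 99.00 GPa, ρ = 1548 kg/m³, cost = 114.0 $/kg
  option W: M = 216 MN·m per $
  option Q: M = 21.3 MN·m per $
  option U: M = 9.01 MN·m per $
  option Z: M = 2.02 MN·m per $
  option X: M = 1.29 MN·m per $
  option A: M = 0.561 MN·m per $
  option F: M = 0.396 MN·m per $
Option W has the largest M.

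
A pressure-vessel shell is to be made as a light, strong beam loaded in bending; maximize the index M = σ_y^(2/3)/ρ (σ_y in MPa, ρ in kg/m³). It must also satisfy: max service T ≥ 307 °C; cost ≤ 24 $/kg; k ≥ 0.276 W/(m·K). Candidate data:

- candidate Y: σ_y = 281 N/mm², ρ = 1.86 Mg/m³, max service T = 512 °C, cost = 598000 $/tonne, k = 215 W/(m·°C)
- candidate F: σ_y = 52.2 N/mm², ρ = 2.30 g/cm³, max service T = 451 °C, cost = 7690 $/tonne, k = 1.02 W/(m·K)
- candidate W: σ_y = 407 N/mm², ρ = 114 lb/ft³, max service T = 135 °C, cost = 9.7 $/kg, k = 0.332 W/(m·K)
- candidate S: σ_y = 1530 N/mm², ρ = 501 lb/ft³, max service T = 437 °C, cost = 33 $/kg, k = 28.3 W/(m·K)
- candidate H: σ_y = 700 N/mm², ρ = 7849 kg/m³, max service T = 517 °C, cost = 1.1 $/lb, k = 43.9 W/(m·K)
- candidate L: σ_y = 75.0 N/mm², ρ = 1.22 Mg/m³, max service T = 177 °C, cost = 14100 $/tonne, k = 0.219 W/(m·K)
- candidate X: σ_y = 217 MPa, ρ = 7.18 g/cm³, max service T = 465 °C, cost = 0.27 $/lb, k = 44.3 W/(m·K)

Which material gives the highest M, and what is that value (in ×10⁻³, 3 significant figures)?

Screen on constraints: max service T ≥ 307 °C; cost ≤ 24 $/kg; k ≥ 0.276 W/(m·K). Survivors: candidate F, candidate H, candidate X.
In SI units:
  candidate F: σ_y = 52.20 MPa, ρ = 2300 kg/m³
  candidate H: σ_y = 700.0 MPa, ρ = 7849 kg/m³
  candidate X: σ_y = 217.0 MPa, ρ = 7180 kg/m³
  candidate H: M = 10.0×10⁻³
  candidate F: M = 6.07×10⁻³
  candidate X: M = 5.03×10⁻³
The maximum is for candidate H.

candidate H, M = 10.0×10⁻³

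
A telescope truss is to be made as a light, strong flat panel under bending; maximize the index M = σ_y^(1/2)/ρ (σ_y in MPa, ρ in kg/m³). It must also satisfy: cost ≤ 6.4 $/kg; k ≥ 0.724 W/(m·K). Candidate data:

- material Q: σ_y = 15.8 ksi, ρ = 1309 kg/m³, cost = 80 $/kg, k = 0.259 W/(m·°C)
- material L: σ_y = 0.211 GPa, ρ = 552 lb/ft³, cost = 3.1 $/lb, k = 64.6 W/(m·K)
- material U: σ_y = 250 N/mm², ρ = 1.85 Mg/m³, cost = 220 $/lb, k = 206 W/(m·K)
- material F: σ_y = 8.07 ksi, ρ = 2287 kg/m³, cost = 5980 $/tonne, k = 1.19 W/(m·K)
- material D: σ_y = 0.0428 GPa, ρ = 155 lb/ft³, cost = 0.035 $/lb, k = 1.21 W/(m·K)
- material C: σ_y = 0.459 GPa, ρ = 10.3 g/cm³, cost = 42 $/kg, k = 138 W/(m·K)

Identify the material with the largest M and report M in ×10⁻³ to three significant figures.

material F, M = 3.26×10⁻³

Screen on constraints: cost ≤ 6.4 $/kg; k ≥ 0.724 W/(m·K). Survivors: material F, material D.
After converting to SI:
  material F: σ_y = 55.64 MPa, ρ = 2287 kg/m³
  material D: σ_y = 42.80 MPa, ρ = 2483 kg/m³
  material F: M = 3.26×10⁻³
  material D: M = 2.63×10⁻³
Material F ranks first.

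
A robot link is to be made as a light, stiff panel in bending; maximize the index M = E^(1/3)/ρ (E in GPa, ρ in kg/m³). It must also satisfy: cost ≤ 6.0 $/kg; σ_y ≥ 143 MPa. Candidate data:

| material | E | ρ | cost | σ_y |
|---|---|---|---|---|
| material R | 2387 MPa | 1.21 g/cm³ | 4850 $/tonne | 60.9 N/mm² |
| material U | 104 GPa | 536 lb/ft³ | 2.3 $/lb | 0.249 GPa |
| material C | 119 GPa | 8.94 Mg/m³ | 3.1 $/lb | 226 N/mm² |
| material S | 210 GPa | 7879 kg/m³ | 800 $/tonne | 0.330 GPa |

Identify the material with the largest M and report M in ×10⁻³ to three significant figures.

Screen on constraints: cost ≤ 6.0 $/kg; σ_y ≥ 143 MPa. Survivors: material U, material S.
Putting every candidate on a common basis:
  material U: E = 104.0 GPa, ρ = 8586 kg/m³
  material S: E = 210.0 GPa, ρ = 7879 kg/m³
  material S: M = 0.754×10⁻³
  material U: M = 0.548×10⁻³
Highest index: material S.

material S, M = 0.754×10⁻³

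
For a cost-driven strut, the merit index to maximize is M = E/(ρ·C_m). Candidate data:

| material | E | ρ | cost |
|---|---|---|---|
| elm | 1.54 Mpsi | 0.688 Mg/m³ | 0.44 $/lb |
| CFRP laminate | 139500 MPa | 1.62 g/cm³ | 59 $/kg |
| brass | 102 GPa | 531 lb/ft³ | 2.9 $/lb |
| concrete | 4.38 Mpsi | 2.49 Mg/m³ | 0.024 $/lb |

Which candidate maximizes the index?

Normalizing units and computing the index:
  elm: E = 10.62 GPa, ρ = 688.0 kg/m³, cost = 0.9700 $/kg
  CFRP laminate: E = 139.5 GPa, ρ = 1620 kg/m³, cost = 59.00 $/kg
  brass: E = 102.0 GPa, ρ = 8506 kg/m³, cost = 6.393 $/kg
  concrete: E = 30.20 GPa, ρ = 2490 kg/m³, cost = 0.05291 $/kg
  concrete: M = 229 MN·m per $
  elm: M = 15.9 MN·m per $
  brass: M = 1.88 MN·m per $
  CFRP laminate: M = 1.46 MN·m per $
Highest index: concrete.

concrete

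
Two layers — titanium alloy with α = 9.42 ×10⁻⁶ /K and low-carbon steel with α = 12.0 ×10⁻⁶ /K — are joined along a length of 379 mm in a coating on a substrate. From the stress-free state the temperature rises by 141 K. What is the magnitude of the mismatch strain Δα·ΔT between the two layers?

Δα = |9.42 − 12.0|×10⁻⁶/K = 2.58×10⁻⁶/K.
Mismatch strain = Δα·ΔT = 2.58×10⁻⁶ × 141.0 = 3.64×10⁻⁴.

3.64×10⁻⁴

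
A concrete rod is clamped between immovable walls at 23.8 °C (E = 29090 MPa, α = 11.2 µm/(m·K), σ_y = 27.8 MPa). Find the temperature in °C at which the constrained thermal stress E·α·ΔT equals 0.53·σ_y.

69.0 °C

E = 29090 MPa = 29.09 GPa.
E·α·ΔT = 14.73 MPa ⇒ ΔT = 14.73 / (29.09×10³ × 11.2×10⁻⁶) = 45.22 K.
T = 23.8 + 45.22 = 69.02 °C.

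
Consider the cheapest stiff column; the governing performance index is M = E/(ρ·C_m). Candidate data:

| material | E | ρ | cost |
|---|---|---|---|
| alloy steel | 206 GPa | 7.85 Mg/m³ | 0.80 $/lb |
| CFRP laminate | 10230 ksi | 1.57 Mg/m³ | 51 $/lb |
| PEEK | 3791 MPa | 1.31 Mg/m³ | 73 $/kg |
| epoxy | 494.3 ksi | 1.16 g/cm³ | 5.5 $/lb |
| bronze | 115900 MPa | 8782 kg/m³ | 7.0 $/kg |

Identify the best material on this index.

After converting to SI:
  alloy steel: E = 206.0 GPa, ρ = 7850 kg/m³, cost = 1.764 $/kg
  CFRP laminate: E = 70.53 GPa, ρ = 1570 kg/m³, cost = 112.4 $/kg
  PEEK: E = 3.791 GPa, ρ = 1310 kg/m³, cost = 73.00 $/kg
  epoxy: E = 3.408 GPa, ρ = 1160 kg/m³, cost = 12.13 $/kg
  bronze: E = 115.9 GPa, ρ = 8782 kg/m³, cost = 7.000 $/kg
  alloy steel: M = 14.9 MN·m per $
  bronze: M = 1.89 MN·m per $
  CFRP laminate: M = 0.400 MN·m per $
  epoxy: M = 0.242 MN·m per $
  PEEK: M = 0.0396 MN·m per $
The maximum is for alloy steel.

alloy steel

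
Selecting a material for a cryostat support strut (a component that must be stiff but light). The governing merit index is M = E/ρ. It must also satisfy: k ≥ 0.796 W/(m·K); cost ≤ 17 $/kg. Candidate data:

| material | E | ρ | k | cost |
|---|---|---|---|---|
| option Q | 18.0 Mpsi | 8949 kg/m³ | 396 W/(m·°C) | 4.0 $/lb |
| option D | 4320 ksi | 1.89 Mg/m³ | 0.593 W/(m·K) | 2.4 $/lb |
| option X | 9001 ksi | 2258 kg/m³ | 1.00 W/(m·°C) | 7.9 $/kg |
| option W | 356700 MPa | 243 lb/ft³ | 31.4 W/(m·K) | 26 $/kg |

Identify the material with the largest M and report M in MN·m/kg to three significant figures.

option X, M = 27.5 MN·m/kg

Screen on constraints: k ≥ 0.796 W/(m·K); cost ≤ 17 $/kg. Survivors: option Q, option X.
In SI units:
  option Q: E = 124.1 GPa, ρ = 8949 kg/m³
  option X: E = 62.06 GPa, ρ = 2258 kg/m³
  option X: M = 27.5 MN·m/kg
  option Q: M = 13.9 MN·m/kg
Option X has the largest M.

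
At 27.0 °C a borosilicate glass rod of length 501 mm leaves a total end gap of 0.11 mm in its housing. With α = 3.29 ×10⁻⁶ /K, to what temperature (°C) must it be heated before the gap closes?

α·L₀·ΔT = 0.11 mm ⇒ ΔT = 0.11 / (3.29×10⁻⁶ × 501.0) = 66.74 K.
T = 27.0 + 66.74 = 93.74 °C.

93.7 °C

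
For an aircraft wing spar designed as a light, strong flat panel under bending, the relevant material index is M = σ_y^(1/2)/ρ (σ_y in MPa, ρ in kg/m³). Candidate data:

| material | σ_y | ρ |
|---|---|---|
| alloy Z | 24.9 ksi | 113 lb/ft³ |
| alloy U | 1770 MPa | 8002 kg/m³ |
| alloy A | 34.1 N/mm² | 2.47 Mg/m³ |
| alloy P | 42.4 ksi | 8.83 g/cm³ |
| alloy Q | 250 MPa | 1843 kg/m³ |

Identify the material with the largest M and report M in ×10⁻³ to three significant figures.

After converting to SI:
  alloy Z: σ_y = 171.7 MPa, ρ = 1810 kg/m³
  alloy U: σ_y = 1770 MPa, ρ = 8002 kg/m³
  alloy A: σ_y = 34.10 MPa, ρ = 2470 kg/m³
  alloy P: σ_y = 292.3 MPa, ρ = 8830 kg/m³
  alloy Q: σ_y = 250.0 MPa, ρ = 1843 kg/m³
  alloy Q: M = 8.58×10⁻³
  alloy Z: M = 7.24×10⁻³
  alloy U: M = 5.26×10⁻³
  alloy A: M = 2.36×10⁻³
  alloy P: M = 1.94×10⁻³
Highest index: alloy Q.

alloy Q, M = 8.58×10⁻³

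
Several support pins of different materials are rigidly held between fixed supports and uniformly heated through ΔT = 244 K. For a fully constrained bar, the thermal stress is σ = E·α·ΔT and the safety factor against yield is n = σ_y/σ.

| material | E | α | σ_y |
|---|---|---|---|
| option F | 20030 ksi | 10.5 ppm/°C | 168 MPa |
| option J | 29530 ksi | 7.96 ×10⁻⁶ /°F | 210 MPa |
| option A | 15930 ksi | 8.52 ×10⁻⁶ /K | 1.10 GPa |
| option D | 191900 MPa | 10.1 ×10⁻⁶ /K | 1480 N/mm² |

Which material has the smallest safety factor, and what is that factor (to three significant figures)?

option J, n = 0.295

Converting E to GPa, α to ×10⁻⁶/K, σ_y to MPa, then σ and n for each:
  option F: E = 138.1, α = 10.5, σ_y = 168.0 → σ = 354 MPa, n = 0.475
  option J: E = 203.6, α = 14.3, σ_y = 210.0 → σ = 712 MPa, n = 0.295
  option A: E = 109.8, α = 8.52, σ_y = 1100 → σ = 228 MPa, n = 4.82
  option D: E = 191.9, α = 10.1, σ_y = 1480 → σ = 473 MPa, n = 3.13
The minimum is option J at n = 0.295.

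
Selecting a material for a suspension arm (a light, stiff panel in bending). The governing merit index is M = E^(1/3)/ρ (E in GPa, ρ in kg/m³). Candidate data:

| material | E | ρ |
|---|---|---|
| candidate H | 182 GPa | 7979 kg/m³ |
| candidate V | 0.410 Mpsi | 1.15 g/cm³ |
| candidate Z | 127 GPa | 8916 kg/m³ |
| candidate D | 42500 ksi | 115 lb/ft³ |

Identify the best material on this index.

candidate D

Convert each candidate to consistent units, then evaluate M:
  candidate H: E = 182.0 GPa, ρ = 7979 kg/m³
  candidate V: E = 2.827 GPa, ρ = 1150 kg/m³
  candidate Z: E = 127.0 GPa, ρ = 8916 kg/m³
  candidate D: E = 293.0 GPa, ρ = 1842 kg/m³
  candidate D: M = 3.61×10⁻³
  candidate V: M = 1.23×10⁻³
  candidate H: M = 0.710×10⁻³
  candidate Z: M = 0.564×10⁻³
Highest index: candidate D.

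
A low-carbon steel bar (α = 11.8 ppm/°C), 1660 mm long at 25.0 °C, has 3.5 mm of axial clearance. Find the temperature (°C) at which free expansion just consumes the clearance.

204 °C

α·L₀·ΔT = 3.5 mm ⇒ ΔT = 3.5 / (11.8×10⁻⁶ × 1660.0) = 178.7 K.
T = 25.0 + 178.7 = 203.7 °C.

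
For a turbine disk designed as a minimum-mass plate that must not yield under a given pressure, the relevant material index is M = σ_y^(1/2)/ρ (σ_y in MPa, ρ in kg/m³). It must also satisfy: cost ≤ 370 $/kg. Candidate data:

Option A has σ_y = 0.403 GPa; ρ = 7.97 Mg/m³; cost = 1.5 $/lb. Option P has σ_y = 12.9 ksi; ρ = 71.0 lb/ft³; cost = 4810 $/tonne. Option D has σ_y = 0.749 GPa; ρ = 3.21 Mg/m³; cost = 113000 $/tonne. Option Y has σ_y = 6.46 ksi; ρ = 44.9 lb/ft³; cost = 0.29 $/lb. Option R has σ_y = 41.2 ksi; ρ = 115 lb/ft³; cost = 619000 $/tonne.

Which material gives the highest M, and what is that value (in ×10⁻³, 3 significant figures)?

option Y, M = 9.28×10⁻³

Screen on constraints: cost ≤ 370 $/kg. Survivors: option A, option P, option D, option Y.
Putting every candidate on a common basis:
  option A: σ_y = 403.0 MPa, ρ = 7970 kg/m³
  option P: σ_y = 88.94 MPa, ρ = 1137 kg/m³
  option D: σ_y = 749.0 MPa, ρ = 3210 kg/m³
  option Y: σ_y = 44.54 MPa, ρ = 719.2 kg/m³
  option Y: M = 9.28×10⁻³
  option D: M = 8.53×10⁻³
  option P: M = 8.29×10⁻³
  option A: M = 2.52×10⁻³
Highest index: option Y.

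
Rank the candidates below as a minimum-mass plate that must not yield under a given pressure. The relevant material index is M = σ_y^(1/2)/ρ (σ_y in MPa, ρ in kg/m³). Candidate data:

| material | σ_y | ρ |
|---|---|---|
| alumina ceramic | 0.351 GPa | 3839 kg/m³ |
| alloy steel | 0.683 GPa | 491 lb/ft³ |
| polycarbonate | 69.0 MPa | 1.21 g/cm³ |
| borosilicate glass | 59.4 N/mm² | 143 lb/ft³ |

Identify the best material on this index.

Normalizing units and computing the index:
  alumina ceramic: σ_y = 351.0 MPa, ρ = 3839 kg/m³
  alloy steel: σ_y = 683.0 MPa, ρ = 7865 kg/m³
  polycarbonate: σ_y = 69.00 MPa, ρ = 1210 kg/m³
  borosilicate glass: σ_y = 59.40 MPa, ρ = 2291 kg/m³
  polycarbonate: M = 6.86×10⁻³
  alumina ceramic: M = 4.88×10⁻³
  borosilicate glass: M = 3.36×10⁻³
  alloy steel: M = 3.32×10⁻³
Polycarbonate has the largest M.

polycarbonate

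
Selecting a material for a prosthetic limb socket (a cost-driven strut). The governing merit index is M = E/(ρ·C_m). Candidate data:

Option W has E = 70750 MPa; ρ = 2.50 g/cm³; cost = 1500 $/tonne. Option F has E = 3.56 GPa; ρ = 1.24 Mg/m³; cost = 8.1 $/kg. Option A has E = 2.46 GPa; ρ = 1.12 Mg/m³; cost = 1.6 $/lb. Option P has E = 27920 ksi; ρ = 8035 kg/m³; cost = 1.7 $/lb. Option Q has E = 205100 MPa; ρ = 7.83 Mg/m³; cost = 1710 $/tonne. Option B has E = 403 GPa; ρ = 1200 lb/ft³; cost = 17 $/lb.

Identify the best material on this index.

After converting to SI:
  option W: E = 70.75 GPa, ρ = 2500 kg/m³, cost = 1.500 $/kg
  option F: E = 3.560 GPa, ρ = 1240 kg/m³, cost = 8.100 $/kg
  option A: E = 2.460 GPa, ρ = 1120 kg/m³, cost = 3.527 $/kg
  option P: E = 192.5 GPa, ρ = 8035 kg/m³, cost = 3.748 $/kg
  option Q: E = 205.1 GPa, ρ = 7830 kg/m³, cost = 1.710 $/kg
  option B: E = 403.0 GPa, ρ = 19220 kg/m³, cost = 37.48 $/kg
  option W: M = 18.9 MN·m per $
  option Q: M = 15.3 MN·m per $
  option P: M = 6.39 MN·m per $
  option A: M = 0.623 MN·m per $
  option B: M = 0.559 MN·m per $
  option F: M = 0.354 MN·m per $
Option W has the largest M.

option W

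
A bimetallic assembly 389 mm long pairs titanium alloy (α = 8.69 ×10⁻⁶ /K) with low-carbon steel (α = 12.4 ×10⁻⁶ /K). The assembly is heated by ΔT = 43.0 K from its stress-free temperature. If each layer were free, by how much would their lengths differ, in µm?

62.1 µm

Δα = |8.69 − 12.4|×10⁻⁶/K = 3.71×10⁻⁶/K.
ΔL_mismatch = Δα·L·ΔT = 3.71×10⁻⁶ × 389.0 mm × 43.0 K = 62.1 µm.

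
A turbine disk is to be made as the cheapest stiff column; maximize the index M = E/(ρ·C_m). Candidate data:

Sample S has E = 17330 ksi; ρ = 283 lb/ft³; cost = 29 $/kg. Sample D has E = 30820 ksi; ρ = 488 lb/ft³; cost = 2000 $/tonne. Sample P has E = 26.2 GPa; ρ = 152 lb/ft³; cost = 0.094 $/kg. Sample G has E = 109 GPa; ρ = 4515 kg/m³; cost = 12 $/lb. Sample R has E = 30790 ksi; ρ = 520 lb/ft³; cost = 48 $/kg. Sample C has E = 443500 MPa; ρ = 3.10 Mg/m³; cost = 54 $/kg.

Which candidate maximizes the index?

Normalizing units and computing the index:
  sample S: E = 119.5 GPa, ρ = 4533 kg/m³, cost = 29.00 $/kg
  sample D: E = 212.5 GPa, ρ = 7817 kg/m³, cost = 2.000 $/kg
  sample P: E = 26.20 GPa, ρ = 2435 kg/m³, cost = 0.09400 $/kg
  sample G: E = 109.0 GPa, ρ = 4515 kg/m³, cost = 26.46 $/kg
  sample R: E = 212.3 GPa, ρ = 8330 kg/m³, cost = 48.00 $/kg
  sample C: E = 443.5 GPa, ρ = 3100 kg/m³, cost = 54.00 $/kg
  sample P: M = 114 MN·m per $
  sample D: M = 13.6 MN·m per $
  sample C: M = 2.65 MN·m per $
  sample G: M = 0.913 MN·m per $
  sample S: M = 0.909 MN·m per $
  sample R: M = 0.531 MN·m per $
Highest index: sample P.

sample P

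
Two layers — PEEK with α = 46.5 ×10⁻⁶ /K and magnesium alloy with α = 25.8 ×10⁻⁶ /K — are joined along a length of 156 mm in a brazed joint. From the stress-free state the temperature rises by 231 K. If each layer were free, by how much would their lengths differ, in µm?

Δα = |46.5 − 25.8|×10⁻⁶/K = 20.7×10⁻⁶/K.
ΔL_mismatch = Δα·L·ΔT = 20.7×10⁻⁶ × 156.0 mm × 231.0 K = 746 µm.

746 µm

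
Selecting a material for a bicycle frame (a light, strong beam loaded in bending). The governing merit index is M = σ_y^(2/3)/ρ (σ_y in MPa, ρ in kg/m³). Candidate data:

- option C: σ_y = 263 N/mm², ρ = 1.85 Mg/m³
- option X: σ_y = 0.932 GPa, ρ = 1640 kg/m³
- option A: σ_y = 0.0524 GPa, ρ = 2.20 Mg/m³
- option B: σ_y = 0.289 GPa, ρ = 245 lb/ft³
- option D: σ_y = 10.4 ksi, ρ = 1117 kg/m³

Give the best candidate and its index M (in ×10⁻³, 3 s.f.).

Normalizing units and computing the index:
  option C: σ_y = 263.0 MPa, ρ = 1850 kg/m³
  option X: σ_y = 932.0 MPa, ρ = 1640 kg/m³
  option A: σ_y = 52.40 MPa, ρ = 2200 kg/m³
  option B: σ_y = 289.0 MPa, ρ = 3925 kg/m³
  option D: σ_y = 71.71 MPa, ρ = 1117 kg/m³
  option X: M = 58.2×10⁻³
  option C: M = 22.2×10⁻³
  option D: M = 15.5×10⁻³
  option B: M = 11.1×10⁻³
  option A: M = 6.36×10⁻³
The maximum is for option X.

option X, M = 58.2×10⁻³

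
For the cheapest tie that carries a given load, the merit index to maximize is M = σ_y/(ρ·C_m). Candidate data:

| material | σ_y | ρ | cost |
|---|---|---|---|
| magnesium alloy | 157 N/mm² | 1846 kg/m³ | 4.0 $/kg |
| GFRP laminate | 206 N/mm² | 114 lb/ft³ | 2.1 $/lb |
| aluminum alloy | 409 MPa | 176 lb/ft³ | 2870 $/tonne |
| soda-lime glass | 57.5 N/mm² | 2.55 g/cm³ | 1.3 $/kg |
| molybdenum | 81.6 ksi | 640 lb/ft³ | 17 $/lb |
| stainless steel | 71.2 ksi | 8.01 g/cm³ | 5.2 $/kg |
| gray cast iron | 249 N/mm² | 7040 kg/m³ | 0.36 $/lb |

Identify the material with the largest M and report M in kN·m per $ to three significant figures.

After converting to SI:
  magnesium alloy: σ_y = 157.0 MPa, ρ = 1846 kg/m³, cost = 4.000 $/kg
  GFRP laminate: σ_y = 206.0 MPa, ρ = 1826 kg/m³, cost = 4.630 $/kg
  aluminum alloy: σ_y = 409.0 MPa, ρ = 2819 kg/m³, cost = 2.870 $/kg
  soda-lime glass: σ_y = 57.50 MPa, ρ = 2550 kg/m³, cost = 1.300 $/kg
  molybdenum: σ_y = 562.6 MPa, ρ = 10250 kg/m³, cost = 37.48 $/kg
  stainless steel: σ_y = 490.9 MPa, ρ = 8010 kg/m³, cost = 5.200 $/kg
  gray cast iron: σ_y = 249.0 MPa, ρ = 7040 kg/m³, cost = 0.7937 $/kg
  aluminum alloy: M = 50.5 kN·m per $
  gray cast iron: M = 44.6 kN·m per $
  GFRP laminate: M = 24.4 kN·m per $
  magnesium alloy: M = 21.3 kN·m per $
  soda-lime glass: M = 17.3 kN·m per $
  stainless steel: M = 11.8 kN·m per $
  molybdenum: M = 1.46 kN·m per $
The maximum is for aluminum alloy.

aluminum alloy, M = 50.5 kN·m per $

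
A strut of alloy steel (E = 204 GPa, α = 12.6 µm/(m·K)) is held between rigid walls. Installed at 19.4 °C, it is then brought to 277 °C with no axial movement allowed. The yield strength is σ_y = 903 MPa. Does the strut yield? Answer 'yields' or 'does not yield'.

does not yield

ΔT = 257.6 K. Constrained thermal stress σ = E·α·ΔT = 204.0×10³ MPa × 12.6×10⁻⁶ × 257.6 = 662 MPa (compressive).
Compare to σ_y = 903 MPa: σ < σ_y, so it does not yield.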